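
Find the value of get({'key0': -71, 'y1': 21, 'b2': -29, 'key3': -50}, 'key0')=-71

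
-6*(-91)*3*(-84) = -137592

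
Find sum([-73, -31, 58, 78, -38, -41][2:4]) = slice → [58, 78]
58 + 78
= 136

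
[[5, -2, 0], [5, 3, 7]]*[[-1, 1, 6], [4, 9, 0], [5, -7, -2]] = [[-13, -13, 30], [42, -17, 16]]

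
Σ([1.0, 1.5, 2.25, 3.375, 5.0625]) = 13.1875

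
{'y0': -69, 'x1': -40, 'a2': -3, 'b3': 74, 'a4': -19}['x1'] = -40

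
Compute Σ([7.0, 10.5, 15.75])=33.25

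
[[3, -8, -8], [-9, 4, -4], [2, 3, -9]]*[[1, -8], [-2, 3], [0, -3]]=C[0][0] = (3)*(1) + (-8)*(-2) + (-8)*(0) = 19
C[0][1] = (3)*(-8) + (-8)*(3) + (-8)*(-3) = -24
C[1][0] = (-9)*(1) + (4)*(-2) + (-4)*(0) = -17
C[1][1] = (-9)*(-8) + (4)*(3) + (-4)*(-3) = 96
C[2][0] = (2)*(1) + (3)*(-2) + (-9)*(0) = -4
C[2][1] = (2)*(-8) + (3)*(3) + (-9)*(-3) = 20
= [[19, -24], [-17, 96], [-4, 20]]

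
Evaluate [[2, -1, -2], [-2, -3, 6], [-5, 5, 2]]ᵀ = [[2, -2, -5], [-1, -3, 5], [-2, 6, 2]]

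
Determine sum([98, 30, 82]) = 210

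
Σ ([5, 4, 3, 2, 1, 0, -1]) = 5 + 4 + 3 + 2 + 1 + 0 + (-1)
= 14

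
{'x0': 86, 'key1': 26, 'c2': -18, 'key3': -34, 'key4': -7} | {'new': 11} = {'x0': 86, 'key1': 26, 'c2': -18, 'key3': -34, 'key4': -7, 'new': 11}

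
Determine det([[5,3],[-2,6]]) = 36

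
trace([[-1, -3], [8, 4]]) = 3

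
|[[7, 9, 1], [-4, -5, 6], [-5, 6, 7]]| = -564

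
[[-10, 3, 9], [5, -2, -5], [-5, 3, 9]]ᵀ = [[-10, 5, -5], [3, -2, 3], [9, -5, 9]]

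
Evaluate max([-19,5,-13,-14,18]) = 18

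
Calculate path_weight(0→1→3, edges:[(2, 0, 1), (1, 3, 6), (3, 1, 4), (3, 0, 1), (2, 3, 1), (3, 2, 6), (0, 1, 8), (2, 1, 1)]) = 14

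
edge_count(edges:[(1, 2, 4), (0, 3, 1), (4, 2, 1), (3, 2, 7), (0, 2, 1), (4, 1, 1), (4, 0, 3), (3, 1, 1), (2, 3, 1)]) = 9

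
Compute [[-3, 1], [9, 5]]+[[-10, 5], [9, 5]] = [[-13, 6], [18, 10]]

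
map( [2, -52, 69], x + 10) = 2+10=12, -52+10=-42, 69+10=79
= [12, -42, 79]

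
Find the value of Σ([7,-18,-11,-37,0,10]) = 7 + (-18) + (-11) + (-37) + 0 + 10
= -49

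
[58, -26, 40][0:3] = [58, -26, 40]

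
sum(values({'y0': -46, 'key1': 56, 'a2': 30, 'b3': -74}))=-34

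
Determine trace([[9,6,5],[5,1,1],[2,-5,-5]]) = diagonal: 9 + 1 + (-5)
= 5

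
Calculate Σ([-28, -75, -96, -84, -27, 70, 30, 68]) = -142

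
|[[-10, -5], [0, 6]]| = (-10)*(6) - (-5)*(0)
= -60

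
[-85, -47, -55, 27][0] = -85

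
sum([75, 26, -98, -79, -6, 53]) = 75 + 26 + (-98) + (-79) + (-6) + 53
= -29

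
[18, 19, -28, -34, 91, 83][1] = 19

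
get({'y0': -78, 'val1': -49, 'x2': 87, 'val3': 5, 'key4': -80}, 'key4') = -80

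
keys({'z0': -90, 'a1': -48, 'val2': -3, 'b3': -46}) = ['z0', 'a1', 'val2', 'b3']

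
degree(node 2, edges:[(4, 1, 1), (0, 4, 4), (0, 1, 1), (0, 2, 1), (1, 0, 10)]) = 1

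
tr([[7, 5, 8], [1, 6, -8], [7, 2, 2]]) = 15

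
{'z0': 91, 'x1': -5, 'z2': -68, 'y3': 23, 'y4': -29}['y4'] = -29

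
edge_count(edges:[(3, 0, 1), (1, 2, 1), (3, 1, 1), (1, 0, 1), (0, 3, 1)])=5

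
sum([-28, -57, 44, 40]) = (-28) + (-57) + 44 + 40
= -1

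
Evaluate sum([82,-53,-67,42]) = 82 + (-53) + (-67) + 42
= 4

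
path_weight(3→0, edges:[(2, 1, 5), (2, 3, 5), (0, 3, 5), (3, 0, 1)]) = w(3→0)=1
= 1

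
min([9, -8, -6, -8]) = -8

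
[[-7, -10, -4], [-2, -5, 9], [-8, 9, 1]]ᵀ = [[-7, -2, -8], [-10, -5, 9], [-4, 9, 1]]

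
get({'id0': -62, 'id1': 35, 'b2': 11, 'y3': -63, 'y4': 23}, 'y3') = -63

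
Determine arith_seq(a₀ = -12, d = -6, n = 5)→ a_0 = -12 + 0*-6 = -12
a_1 = -12 + 1*-6 = -18
a_2 = -12 + 2*-6 = -24
...
= [-12, -18, -24, -30, -36]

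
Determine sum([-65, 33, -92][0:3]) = slice → [-65, 33, -92]
(-65) + 33 + (-92)
= -124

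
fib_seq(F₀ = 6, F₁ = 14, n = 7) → [6, 14, 20, 34, 54, 88, 142]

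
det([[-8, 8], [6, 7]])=(-8)*(7) - (8)*(6)
= -104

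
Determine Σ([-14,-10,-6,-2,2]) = -30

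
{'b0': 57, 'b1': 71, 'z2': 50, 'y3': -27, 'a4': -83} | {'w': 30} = {'b0': 57, 'b1': 71, 'z2': 50, 'y3': -27, 'a4': -83, 'w': 30}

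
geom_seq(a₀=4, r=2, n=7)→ [4, 8, 16, 32, 64, 128, 256]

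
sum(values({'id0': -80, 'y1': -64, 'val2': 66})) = (-80) + (-64) + 66
= -78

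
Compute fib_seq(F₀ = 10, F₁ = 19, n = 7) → [10, 19, 29, 48, 77, 125, 202]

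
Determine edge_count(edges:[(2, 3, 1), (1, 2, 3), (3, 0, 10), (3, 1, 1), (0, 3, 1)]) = 5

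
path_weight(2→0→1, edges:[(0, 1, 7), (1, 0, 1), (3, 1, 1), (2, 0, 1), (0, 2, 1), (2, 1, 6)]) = w(2→0)=1 + w(0→1)=7
= 8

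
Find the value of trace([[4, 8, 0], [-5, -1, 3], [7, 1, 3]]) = diagonal: 4 + (-1) + 3
= 6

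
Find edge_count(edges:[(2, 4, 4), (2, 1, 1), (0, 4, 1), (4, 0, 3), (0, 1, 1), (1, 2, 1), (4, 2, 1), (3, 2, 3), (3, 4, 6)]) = 9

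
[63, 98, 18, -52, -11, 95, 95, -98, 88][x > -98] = keep x where x > -98: 63✓, 98✓, 18✓, -52✓, -11✓, 95✓, 95✓, -98✗, 88✓
= [63, 98, 18, -52, -11, 95, 95, 88]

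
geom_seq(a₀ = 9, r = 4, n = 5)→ a_0 = 9*4^0 = 9
a_1 = 9*4^1 = 36
a_2 = 9*4^2 = 144
...
= [9, 36, 144, 576, 2304]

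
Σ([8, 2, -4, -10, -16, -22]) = 8 + 2 + (-4) + (-10) + (-16) + (-22)
= -42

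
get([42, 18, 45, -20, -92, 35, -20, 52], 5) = 35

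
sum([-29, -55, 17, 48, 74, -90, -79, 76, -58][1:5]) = 84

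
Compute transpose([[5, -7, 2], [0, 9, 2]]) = [[5, 0], [-7, 9], [2, 2]]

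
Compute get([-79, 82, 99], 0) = -79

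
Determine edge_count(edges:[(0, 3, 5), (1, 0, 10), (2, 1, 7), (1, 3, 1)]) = 4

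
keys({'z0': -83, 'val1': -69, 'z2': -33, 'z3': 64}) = ['z0', 'val1', 'z2', 'z3']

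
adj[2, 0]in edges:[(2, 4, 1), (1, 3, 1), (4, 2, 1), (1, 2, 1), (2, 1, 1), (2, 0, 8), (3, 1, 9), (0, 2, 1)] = 8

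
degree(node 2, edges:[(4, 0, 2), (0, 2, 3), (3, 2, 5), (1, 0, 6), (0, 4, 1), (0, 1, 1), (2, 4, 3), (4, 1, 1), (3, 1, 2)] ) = 3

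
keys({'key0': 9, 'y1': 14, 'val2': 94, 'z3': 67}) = ['key0', 'y1', 'val2', 'z3']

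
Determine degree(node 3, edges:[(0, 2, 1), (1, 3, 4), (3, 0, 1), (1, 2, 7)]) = 2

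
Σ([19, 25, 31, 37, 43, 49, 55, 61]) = 19 + 25 + 31 + 37 + 43 + 49 + 55 + 61
= 320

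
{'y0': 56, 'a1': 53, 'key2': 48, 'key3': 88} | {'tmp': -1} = {'y0': 56, 'a1': 53, 'key2': 48, 'key3': 88, 'tmp': -1}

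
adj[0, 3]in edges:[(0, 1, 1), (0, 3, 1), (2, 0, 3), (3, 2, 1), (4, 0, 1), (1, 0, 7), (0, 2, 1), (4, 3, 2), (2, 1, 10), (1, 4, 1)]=1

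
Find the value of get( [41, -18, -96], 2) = -96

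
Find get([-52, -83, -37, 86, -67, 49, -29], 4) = -67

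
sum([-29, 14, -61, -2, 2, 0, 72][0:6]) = -76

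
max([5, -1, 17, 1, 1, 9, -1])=17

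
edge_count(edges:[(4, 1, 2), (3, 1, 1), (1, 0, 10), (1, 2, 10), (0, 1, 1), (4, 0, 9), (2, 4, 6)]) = 7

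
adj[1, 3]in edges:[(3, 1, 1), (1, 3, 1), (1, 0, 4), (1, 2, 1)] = 1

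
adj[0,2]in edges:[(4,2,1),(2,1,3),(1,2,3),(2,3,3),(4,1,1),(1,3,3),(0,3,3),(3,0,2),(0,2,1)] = 1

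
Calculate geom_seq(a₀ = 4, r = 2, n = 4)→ a_0 = 4*2^0 = 4
a_1 = 4*2^1 = 8
a_2 = 4*2^2 = 16
...
= [4, 8, 16, 32]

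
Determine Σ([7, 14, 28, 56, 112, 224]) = 441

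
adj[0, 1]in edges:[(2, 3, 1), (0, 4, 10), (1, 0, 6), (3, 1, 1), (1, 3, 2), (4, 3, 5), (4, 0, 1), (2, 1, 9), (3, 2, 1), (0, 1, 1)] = 1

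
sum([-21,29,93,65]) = (-21) + 29 + 93 + 65
= 166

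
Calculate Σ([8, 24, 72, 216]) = 8 + 24 + 72 + 216
= 320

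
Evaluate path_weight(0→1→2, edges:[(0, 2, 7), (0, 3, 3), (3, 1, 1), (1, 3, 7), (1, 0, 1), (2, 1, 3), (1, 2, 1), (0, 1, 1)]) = 2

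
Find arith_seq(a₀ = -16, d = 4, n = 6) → a_0 = -16 + 0*4 = -16
a_1 = -16 + 1*4 = -12
a_2 = -16 + 2*4 = -8
...
= [-16, -12, -8, -4, 0, 4]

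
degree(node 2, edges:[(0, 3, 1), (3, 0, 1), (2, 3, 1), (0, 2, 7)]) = incident: (2,3), (0,2)
= 2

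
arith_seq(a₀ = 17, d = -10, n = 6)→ a_0 = 17 + 0*-10 = 17
a_1 = 17 + 1*-10 = 7
a_2 = 17 + 2*-10 = -3
...
= [17, 7, -3, -13, -23, -33]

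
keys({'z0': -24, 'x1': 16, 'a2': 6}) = ['z0', 'x1', 'a2']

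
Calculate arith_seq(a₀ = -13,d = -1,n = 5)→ [-13, -14, -15, -16, -17]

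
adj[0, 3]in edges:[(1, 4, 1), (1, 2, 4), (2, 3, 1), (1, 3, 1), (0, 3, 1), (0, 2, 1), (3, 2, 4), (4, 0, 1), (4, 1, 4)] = 1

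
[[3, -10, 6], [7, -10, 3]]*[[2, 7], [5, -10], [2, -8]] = C[0][0] = (3)*(2) + (-10)*(5) + (6)*(2) = -32
C[0][1] = (3)*(7) + (-10)*(-10) + (6)*(-8) = 73
C[1][0] = (7)*(2) + (-10)*(5) + (3)*(2) = -30
C[1][1] = (7)*(7) + (-10)*(-10) + (3)*(-8) = 125
= [[-32, 73], [-30, 125]]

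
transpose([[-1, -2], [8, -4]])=[[-1, 8], [-2, -4]]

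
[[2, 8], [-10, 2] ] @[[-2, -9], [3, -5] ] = C[0][0] = (2)*(-2) + (8)*(3) = 20
C[0][1] = (2)*(-9) + (8)*(-5) = -58
C[1][0] = (-10)*(-2) + (2)*(3) = 26
C[1][1] = (-10)*(-9) + (2)*(-5) = 80
= [[20, -58], [26, 80]]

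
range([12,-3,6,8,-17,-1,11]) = 29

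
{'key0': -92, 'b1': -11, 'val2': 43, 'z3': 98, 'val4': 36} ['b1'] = -11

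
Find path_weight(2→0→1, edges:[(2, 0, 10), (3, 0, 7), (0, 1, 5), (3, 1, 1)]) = w(2→0)=10 + w(0→1)=5
= 15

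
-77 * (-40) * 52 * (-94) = -15055040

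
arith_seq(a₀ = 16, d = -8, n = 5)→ a_0 = 16 + 0*-8 = 16
a_1 = 16 + 1*-8 = 8
a_2 = 16 + 2*-8 = 0
...
= [16, 8, 0, -8, -16]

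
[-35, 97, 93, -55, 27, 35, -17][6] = -17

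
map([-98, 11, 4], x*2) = -98*2=-196, 11*2=22, 4*2=8
= [-196, 22, 8]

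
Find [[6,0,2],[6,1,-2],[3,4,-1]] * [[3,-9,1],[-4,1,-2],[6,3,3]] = C[0][0] = (6)*(3) + (0)*(-4) + (2)*(6) = 30
C[0][1] = (6)*(-9) + (0)*(1) + (2)*(3) = -48
C[0][2] = (6)*(1) + (0)*(-2) + (2)*(3) = 12
C[1][0] = (6)*(3) + (1)*(-4) + (-2)*(6) = 2
C[1][1] = (6)*(-9) + (1)*(1) + (-2)*(3) = -59
C[1][2] = (6)*(1) + (1)*(-2) + (-2)*(3) = -2
... (3 more cells)
= [[30, -48, 12], [2, -59, -2], [-13, -26, -8]]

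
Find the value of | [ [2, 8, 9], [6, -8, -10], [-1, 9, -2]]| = 802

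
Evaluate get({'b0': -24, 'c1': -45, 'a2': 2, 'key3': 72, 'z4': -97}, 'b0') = -24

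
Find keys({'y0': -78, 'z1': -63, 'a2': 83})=['y0', 'z1', 'a2']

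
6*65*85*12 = 397800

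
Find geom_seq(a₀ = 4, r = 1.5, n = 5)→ [4.0, 6.0, 9.0, 13.5, 20.25]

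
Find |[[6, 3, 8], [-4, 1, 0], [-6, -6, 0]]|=240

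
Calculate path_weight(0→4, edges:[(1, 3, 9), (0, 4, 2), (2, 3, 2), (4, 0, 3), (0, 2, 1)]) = 2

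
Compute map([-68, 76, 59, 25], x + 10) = [-58, 86, 69, 35]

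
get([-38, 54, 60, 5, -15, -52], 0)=-38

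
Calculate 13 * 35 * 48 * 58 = 1266720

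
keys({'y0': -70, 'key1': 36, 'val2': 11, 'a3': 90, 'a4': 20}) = ['y0', 'key1', 'val2', 'a3', 'a4']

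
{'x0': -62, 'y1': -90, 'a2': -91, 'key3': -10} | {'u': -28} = {'x0': -62, 'y1': -90, 'a2': -91, 'key3': -10, 'u': -28}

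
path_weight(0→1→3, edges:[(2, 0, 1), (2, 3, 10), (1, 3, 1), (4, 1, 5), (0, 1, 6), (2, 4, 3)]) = 7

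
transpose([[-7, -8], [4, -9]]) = [[-7, 4], [-8, -9]]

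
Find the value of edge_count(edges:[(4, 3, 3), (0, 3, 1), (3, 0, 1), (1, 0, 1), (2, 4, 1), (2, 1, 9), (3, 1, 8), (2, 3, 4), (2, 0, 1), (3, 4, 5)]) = 10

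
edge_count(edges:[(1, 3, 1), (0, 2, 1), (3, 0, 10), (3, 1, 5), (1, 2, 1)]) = 5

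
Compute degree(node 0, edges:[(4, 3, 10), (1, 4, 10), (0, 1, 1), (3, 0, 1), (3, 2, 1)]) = 2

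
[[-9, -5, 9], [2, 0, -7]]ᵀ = [[-9, 2], [-5, 0], [9, -7]]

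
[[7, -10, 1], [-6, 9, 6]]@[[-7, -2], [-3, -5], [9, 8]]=[[-10, 44], [69, 15]]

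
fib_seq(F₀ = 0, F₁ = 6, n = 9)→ F_2 = F_1 + F_0 = 6
F_3 = F_2 + F_1 = 12
F_4 = F_3 + F_2 = 18
...
= [0, 6, 6, 12, 18, 30, 48, 78, 126]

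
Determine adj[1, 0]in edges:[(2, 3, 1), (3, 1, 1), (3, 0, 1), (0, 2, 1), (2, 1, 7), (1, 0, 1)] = 1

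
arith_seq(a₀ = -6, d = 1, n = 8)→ [-6, -5, -4, -3, -2, -1, 0, 1]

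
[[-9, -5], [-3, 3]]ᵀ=[[-9, -3], [-5, 3]]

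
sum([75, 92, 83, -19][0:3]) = slice → [75, 92, 83]
75 + 92 + 83
= 250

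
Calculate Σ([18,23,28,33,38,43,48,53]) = 18 + 23 + 28 + 33 + 38 + 43 + 48 + 53
= 284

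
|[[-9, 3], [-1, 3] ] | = -24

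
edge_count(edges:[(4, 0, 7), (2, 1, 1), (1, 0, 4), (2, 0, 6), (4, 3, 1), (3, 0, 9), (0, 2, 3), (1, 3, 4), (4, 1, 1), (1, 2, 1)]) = 10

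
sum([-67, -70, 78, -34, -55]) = (-67) + (-70) + 78 + (-34) + (-55)
= -148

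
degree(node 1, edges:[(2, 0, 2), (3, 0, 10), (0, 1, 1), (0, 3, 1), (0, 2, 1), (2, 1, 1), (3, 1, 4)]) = 3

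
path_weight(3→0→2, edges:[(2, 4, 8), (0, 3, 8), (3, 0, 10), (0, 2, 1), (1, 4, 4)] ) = 11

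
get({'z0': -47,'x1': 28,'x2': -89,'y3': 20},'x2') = -89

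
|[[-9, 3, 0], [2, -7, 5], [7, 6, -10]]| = (1)*(-9)*det([[-7, 5], [6, -10]]) + (-1)*(3)*det([[2, 5], [7, -10]]) + (1)*(0)*det([[2, -7], [7, 6]])
= -360 + 165 + 0
= -195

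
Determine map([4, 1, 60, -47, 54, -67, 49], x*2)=[8, 2, 120, -94, 108, -134, 98]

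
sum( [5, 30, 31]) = 66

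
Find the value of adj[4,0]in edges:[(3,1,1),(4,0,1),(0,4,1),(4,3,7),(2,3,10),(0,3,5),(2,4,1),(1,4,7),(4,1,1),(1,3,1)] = 1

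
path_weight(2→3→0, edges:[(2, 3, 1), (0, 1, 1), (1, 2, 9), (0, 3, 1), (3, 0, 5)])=6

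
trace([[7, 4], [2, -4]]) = 3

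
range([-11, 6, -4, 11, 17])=28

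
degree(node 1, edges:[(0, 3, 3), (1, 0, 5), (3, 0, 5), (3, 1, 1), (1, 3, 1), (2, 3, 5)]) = 3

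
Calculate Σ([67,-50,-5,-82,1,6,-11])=-74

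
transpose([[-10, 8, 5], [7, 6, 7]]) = [[-10, 7], [8, 6], [5, 7]]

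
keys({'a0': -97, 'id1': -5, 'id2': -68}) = ['a0', 'id1', 'id2']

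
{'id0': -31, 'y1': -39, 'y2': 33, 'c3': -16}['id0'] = -31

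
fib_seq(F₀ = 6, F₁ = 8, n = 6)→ F_2 = F_1 + F_0 = 14
F_3 = F_2 + F_1 = 22
F_4 = F_3 + F_2 = 36
...
= [6, 8, 14, 22, 36, 58]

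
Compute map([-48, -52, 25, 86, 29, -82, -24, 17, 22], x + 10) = -48+10=-38, -52+10=-42, 25+10=35, 86+10=96, 29+10=39, -82+10=-72, -24+10=-14, 17+10=27, 22+10=32
= [-38, -42, 35, 96, 39, -72, -14, 27, 32]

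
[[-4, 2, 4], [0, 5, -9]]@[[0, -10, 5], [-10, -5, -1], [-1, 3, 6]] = C[0][0] = (-4)*(0) + (2)*(-10) + (4)*(-1) = -24
C[0][1] = (-4)*(-10) + (2)*(-5) + (4)*(3) = 42
C[0][2] = (-4)*(5) + (2)*(-1) + (4)*(6) = 2
C[1][0] = (0)*(0) + (5)*(-10) + (-9)*(-1) = -41
C[1][1] = (0)*(-10) + (5)*(-5) + (-9)*(3) = -52
C[1][2] = (0)*(5) + (5)*(-1) + (-9)*(6) = -59
= [[-24, 42, 2], [-41, -52, -59]]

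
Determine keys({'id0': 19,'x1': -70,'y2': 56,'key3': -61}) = ['id0', 'x1', 'y2', 'key3']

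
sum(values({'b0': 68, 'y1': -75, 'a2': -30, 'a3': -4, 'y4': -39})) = 68 + (-75) + (-30) + (-4) + (-39)
= -80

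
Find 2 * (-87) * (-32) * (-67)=-373056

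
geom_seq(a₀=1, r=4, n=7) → [1, 4, 16, 64, 256, 1024, 4096]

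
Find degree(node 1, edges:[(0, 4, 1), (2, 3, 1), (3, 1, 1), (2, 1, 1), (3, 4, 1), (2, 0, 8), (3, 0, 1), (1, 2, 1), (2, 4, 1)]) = incident: (3,1), (2,1), (1,2)
= 3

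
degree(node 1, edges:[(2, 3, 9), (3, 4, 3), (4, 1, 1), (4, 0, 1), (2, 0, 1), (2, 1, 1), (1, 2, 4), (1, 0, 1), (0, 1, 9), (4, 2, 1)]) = 5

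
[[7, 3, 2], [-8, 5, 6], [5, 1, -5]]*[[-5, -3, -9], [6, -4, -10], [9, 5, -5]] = C[0][0] = (7)*(-5) + (3)*(6) + (2)*(9) = 1
C[0][1] = (7)*(-3) + (3)*(-4) + (2)*(5) = -23
C[0][2] = (7)*(-9) + (3)*(-10) + (2)*(-5) = -103
C[1][0] = (-8)*(-5) + (5)*(6) + (6)*(9) = 124
C[1][1] = (-8)*(-3) + (5)*(-4) + (6)*(5) = 34
C[1][2] = (-8)*(-9) + (5)*(-10) + (6)*(-5) = -8
... (3 more cells)
= [[1, -23, -103], [124, 34, -8], [-64, -44, -30]]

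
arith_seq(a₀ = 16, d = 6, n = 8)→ [16, 22, 28, 34, 40, 46, 52, 58]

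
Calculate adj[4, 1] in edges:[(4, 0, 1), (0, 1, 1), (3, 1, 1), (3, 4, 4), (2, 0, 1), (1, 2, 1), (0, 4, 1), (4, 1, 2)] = 2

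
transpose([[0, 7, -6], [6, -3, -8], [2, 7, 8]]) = [[0, 6, 2], [7, -3, 7], [-6, -8, 8]]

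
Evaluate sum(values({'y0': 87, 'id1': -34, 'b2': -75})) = 87 + (-34) + (-75)
= -22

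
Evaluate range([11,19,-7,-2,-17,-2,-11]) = 36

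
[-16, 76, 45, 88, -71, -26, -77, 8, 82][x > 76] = [88, 82]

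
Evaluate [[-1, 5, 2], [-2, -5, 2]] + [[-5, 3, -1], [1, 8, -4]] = [[-6, 8, 1], [-1, 3, -2]]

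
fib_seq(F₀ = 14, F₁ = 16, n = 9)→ F_2 = F_1 + F_0 = 30
F_3 = F_2 + F_1 = 46
F_4 = F_3 + F_2 = 76
...
= [14, 16, 30, 46, 76, 122, 198, 320, 518]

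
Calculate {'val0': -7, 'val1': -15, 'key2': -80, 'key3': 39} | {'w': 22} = {'val0': -7, 'val1': -15, 'key2': -80, 'key3': 39, 'w': 22}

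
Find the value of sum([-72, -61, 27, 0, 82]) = -24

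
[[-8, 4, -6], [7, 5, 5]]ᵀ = [[-8, 7], [4, 5], [-6, 5]]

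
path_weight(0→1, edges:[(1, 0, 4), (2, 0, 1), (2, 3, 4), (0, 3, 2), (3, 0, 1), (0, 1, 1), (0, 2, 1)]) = 1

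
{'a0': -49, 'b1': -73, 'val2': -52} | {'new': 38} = {'a0': -49, 'b1': -73, 'val2': -52, 'new': 38}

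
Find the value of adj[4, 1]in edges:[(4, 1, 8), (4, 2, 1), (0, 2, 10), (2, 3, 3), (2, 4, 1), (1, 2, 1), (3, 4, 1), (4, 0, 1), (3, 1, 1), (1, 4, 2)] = 8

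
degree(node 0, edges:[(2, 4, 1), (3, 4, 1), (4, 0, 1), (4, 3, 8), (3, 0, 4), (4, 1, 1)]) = 2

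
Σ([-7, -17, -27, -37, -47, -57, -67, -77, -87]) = (-7) + (-17) + (-27) + (-37) + (-47) + (-57) + (-67) + (-77) + (-87)
= -423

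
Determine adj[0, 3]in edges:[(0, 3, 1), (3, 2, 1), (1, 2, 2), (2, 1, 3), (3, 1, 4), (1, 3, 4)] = 1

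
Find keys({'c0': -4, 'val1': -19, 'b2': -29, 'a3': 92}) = ['c0', 'val1', 'b2', 'a3']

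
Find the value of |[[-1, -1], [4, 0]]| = (-1)*(0) - (-1)*(4)
= 4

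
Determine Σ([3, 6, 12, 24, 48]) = 93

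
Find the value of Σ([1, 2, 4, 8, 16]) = 31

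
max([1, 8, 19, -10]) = 19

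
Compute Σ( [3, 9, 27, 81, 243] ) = 3 + 9 + 27 + 81 + 243
= 363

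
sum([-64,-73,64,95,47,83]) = 152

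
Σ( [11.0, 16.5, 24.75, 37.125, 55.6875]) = 145.0625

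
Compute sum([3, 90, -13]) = 3 + 90 + (-13)
= 80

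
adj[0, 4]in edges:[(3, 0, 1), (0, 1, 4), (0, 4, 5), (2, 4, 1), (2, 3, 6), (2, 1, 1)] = 5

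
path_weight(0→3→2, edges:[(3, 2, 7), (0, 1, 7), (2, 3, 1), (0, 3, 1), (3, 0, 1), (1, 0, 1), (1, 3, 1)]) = w(0→3)=1 + w(3→2)=7
= 8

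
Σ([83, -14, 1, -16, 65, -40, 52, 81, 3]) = 215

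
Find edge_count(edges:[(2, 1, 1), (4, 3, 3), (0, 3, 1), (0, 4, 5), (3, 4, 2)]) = 5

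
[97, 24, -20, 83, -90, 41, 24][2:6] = [-20, 83, -90, 41]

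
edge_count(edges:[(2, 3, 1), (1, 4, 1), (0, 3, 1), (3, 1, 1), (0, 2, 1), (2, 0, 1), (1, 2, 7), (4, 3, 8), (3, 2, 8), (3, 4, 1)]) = 10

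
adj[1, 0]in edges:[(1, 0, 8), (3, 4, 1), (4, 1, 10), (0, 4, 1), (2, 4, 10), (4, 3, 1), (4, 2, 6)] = 8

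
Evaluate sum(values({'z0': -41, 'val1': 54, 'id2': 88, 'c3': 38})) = 139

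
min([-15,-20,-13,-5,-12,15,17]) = -20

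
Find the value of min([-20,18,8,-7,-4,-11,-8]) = -20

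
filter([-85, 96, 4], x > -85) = [96, 4]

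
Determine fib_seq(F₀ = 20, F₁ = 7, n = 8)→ F_2 = F_1 + F_0 = 27
F_3 = F_2 + F_1 = 34
F_4 = F_3 + F_2 = 61
...
= [20, 7, 27, 34, 61, 95, 156, 251]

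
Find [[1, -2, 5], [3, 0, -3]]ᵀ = [[1, 3], [-2, 0], [5, -3]]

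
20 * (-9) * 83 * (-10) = 149400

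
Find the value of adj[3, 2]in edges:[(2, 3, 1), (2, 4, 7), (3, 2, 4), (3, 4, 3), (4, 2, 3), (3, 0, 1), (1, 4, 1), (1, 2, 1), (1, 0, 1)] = 4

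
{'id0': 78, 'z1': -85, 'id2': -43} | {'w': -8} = {'id0': 78, 'z1': -85, 'id2': -43, 'w': -8}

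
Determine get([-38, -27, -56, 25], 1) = -27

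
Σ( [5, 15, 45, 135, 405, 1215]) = 5 + 15 + 45 + 135 + 405 + 1215
= 1820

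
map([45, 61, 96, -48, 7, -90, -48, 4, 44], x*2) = [90, 122, 192, -96, 14, -180, -96, 8, 88]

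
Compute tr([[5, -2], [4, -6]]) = -1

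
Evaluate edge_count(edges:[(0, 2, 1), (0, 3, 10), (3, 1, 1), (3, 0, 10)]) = 4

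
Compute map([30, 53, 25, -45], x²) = (30)²=900, (53)²=2809, (25)²=625, (-45)²=2025
= [900, 2809, 625, 2025]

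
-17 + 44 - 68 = -41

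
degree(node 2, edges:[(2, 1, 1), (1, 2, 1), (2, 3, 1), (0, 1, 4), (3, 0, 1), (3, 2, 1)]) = 4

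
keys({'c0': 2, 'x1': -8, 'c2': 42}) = ['c0', 'x1', 'c2']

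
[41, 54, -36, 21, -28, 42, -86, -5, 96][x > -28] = [41, 54, 21, 42, -5, 96]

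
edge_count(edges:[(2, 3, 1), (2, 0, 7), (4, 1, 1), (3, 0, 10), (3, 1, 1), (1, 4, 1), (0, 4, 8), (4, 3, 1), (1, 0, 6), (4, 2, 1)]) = 10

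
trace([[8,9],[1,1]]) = diagonal: 8 + 1
= 9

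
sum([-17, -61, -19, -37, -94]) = (-17) + (-61) + (-19) + (-37) + (-94)
= -228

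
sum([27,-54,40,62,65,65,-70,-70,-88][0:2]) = -27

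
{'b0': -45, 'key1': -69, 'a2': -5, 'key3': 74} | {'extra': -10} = {'b0': -45, 'key1': -69, 'a2': -5, 'key3': 74, 'extra': -10}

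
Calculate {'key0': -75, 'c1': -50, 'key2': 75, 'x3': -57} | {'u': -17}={'key0': -75, 'c1': -50, 'key2': 75, 'x3': -57, 'u': -17}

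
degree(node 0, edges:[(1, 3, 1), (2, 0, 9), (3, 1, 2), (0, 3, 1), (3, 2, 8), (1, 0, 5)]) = 3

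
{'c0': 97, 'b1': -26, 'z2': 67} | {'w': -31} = {'c0': 97, 'b1': -26, 'z2': 67, 'w': -31}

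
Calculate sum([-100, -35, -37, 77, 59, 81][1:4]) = 5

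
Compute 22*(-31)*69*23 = -1082334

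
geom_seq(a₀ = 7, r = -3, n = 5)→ a_0 = 7*(-3)^0 = 7
a_1 = 7*(-3)^1 = -21
a_2 = 7*(-3)^2 = 63
...
= [7, -21, 63, -189, 567]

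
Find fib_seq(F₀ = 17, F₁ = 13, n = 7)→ [17, 13, 30, 43, 73, 116, 189]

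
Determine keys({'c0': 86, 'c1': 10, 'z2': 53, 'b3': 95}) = ['c0', 'c1', 'z2', 'b3']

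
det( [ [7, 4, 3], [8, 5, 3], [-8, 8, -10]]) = (1)*(7)*det([[5, 3], [8, -10]]) + (-1)*(4)*det([[8, 3], [-8, -10]]) + (1)*(3)*det([[8, 5], [-8, 8]])
= -518 + 224 + 312
= 18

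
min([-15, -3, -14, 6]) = -15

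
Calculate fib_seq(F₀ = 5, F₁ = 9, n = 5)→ F_2 = F_1 + F_0 = 14
F_3 = F_2 + F_1 = 23
F_4 = F_3 + F_2 = 37
= [5, 9, 14, 23, 37]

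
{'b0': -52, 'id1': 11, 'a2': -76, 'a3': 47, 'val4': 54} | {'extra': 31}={'b0': -52, 'id1': 11, 'a2': -76, 'a3': 47, 'val4': 54, 'extra': 31}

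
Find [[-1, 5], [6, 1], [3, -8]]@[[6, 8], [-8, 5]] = [[-46, 17], [28, 53], [82, -16]]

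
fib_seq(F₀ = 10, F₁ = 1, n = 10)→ F_2 = F_1 + F_0 = 11
F_3 = F_2 + F_1 = 12
F_4 = F_3 + F_2 = 23
...
= [10, 1, 11, 12, 23, 35, 58, 93, 151, 244]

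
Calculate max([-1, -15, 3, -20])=3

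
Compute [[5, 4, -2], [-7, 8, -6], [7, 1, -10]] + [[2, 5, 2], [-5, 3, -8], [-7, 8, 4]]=[[7, 9, 0], [-12, 11, -14], [0, 9, -6]]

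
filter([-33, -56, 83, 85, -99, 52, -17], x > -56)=keep x where x > -56: -33✓, -56✗, 83✓, 85✓, -99✗, 52✓, -17✓
= [-33, 83, 85, 52, -17]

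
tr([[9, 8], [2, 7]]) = diagonal: 9 + 7
= 16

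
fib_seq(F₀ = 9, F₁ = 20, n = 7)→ F_2 = F_1 + F_0 = 29
F_3 = F_2 + F_1 = 49
F_4 = F_3 + F_2 = 78
...
= [9, 20, 29, 49, 78, 127, 205]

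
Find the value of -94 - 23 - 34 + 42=-109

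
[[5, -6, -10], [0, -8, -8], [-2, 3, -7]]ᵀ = [[5, 0, -2], [-6, -8, 3], [-10, -8, -7]]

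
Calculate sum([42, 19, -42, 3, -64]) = -42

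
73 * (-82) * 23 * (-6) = 826068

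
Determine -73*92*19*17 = -2169268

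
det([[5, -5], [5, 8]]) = (5)*(8) - (-5)*(5)
= 65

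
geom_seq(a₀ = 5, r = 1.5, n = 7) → a_0 = 5*1.5^0 = 5.0
a_1 = 5*1.5^1 = 7.5
a_2 = 5*1.5^2 = 11.25
...
= [5.0, 7.5, 11.25, 16.875, 25.3125, 37.96875, 56.953125]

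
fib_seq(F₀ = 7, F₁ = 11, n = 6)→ [7, 11, 18, 29, 47, 76]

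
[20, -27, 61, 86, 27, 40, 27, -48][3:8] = [86, 27, 40, 27, -48]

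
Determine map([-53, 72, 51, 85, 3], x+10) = [-43, 82, 61, 95, 13]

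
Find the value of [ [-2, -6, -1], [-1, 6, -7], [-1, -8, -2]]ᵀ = [[-2, -1, -1], [-6, 6, -8], [-1, -7, -2]]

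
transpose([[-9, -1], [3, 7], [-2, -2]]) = [[-9, 3, -2], [-1, 7, -2]]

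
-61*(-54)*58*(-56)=-10698912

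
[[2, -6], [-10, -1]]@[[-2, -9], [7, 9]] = C[0][0] = (2)*(-2) + (-6)*(7) = -46
C[0][1] = (2)*(-9) + (-6)*(9) = -72
C[1][0] = (-10)*(-2) + (-1)*(7) = 13
C[1][1] = (-10)*(-9) + (-1)*(9) = 81
= [[-46, -72], [13, 81]]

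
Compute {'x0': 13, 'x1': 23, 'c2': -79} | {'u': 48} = {'x0': 13, 'x1': 23, 'c2': -79, 'u': 48}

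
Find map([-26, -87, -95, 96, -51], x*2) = [-52, -174, -190, 192, -102]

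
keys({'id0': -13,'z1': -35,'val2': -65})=['id0', 'z1', 'val2']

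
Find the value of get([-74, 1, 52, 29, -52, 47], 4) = -52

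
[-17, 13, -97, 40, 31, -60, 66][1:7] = [13, -97, 40, 31, -60, 66]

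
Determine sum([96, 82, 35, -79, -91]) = 43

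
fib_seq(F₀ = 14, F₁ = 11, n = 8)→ F_2 = F_1 + F_0 = 25
F_3 = F_2 + F_1 = 36
F_4 = F_3 + F_2 = 61
...
= [14, 11, 25, 36, 61, 97, 158, 255]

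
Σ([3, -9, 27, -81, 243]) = 183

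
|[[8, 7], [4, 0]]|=(8)*(0) - (7)*(4)
= -28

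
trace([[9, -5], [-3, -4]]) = 5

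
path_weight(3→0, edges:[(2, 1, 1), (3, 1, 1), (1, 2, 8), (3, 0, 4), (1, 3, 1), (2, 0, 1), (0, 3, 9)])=4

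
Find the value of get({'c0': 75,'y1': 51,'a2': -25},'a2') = -25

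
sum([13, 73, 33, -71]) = 48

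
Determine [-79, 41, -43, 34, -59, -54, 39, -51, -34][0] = -79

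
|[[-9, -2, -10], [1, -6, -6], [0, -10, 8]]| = 1088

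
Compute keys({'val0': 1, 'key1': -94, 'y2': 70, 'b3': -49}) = ['val0', 'key1', 'y2', 'b3']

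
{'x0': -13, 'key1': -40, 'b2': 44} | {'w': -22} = {'x0': -13, 'key1': -40, 'b2': 44, 'w': -22}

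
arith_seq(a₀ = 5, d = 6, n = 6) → a_0 = 5 + 0*6 = 5
a_1 = 5 + 1*6 = 11
a_2 = 5 + 2*6 = 17
...
= [5, 11, 17, 23, 29, 35]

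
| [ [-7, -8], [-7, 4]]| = -84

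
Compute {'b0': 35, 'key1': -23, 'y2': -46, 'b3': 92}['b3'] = 92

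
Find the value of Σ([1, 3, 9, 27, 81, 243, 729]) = 1093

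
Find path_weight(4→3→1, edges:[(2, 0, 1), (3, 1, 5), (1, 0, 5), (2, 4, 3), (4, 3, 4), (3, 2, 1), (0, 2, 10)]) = w(4→3)=4 + w(3→1)=5
= 9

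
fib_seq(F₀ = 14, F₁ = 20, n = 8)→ [14, 20, 34, 54, 88, 142, 230, 372]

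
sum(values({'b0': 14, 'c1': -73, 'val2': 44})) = 14 + (-73) + 44
= -15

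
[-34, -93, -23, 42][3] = 42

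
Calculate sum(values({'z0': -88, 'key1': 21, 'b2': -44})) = (-88) + 21 + (-44)
= -111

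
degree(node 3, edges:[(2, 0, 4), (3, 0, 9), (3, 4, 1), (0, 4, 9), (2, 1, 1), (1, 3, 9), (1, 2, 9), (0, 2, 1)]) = 3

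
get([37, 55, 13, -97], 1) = 55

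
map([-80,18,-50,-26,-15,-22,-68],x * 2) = [-160, 36, -100, -52, -30, -44, -136]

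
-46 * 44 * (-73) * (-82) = -12115664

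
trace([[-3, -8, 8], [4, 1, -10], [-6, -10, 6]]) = 4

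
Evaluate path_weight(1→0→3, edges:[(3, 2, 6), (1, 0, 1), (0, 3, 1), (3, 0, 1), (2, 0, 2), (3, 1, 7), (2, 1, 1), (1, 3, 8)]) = w(1→0)=1 + w(0→3)=1
= 2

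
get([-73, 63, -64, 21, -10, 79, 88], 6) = 88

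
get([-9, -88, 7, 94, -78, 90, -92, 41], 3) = 94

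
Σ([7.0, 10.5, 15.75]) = 33.25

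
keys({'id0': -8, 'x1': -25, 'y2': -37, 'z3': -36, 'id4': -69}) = ['id0', 'x1', 'y2', 'z3', 'id4']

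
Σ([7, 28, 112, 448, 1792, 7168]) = 7 + 28 + 112 + 448 + 1792 + 7168
= 9555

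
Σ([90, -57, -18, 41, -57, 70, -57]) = 90 + (-57) + (-18) + 41 + (-57) + 70 + (-57)
= 12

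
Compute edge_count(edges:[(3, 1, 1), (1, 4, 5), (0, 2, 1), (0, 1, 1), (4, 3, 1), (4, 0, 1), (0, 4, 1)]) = 7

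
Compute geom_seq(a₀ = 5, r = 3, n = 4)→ a_0 = 5*3^0 = 5
a_1 = 5*3^1 = 15
a_2 = 5*3^2 = 45
...
= [5, 15, 45, 135]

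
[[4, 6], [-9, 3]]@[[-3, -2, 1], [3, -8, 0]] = [[6, -56, 4], [36, -6, -9]]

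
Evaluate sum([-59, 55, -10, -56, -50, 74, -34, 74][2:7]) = -76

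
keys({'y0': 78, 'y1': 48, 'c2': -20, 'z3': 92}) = ['y0', 'y1', 'c2', 'z3']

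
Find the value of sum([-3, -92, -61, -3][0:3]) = slice → [-3, -92, -61]
(-3) + (-92) + (-61)
= -156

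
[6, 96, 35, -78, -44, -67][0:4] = [6, 96, 35, -78]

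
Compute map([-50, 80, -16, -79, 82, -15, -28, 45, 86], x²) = [2500, 6400, 256, 6241, 6724, 225, 784, 2025, 7396]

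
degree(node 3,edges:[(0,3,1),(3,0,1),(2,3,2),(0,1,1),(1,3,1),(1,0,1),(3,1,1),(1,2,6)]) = 5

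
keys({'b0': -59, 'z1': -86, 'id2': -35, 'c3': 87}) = ['b0', 'z1', 'id2', 'c3']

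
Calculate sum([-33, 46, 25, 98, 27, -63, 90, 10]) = (-33) + 46 + 25 + 98 + 27 + (-63) + 90 + 10
= 200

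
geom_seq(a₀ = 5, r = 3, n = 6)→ [5, 15, 45, 135, 405, 1215]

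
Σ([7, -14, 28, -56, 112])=7 + -14 + 28 + -56 + 112
= 77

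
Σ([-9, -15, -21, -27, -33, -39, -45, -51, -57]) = -297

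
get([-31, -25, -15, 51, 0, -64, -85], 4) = 0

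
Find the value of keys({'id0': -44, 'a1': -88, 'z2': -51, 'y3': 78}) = ['id0', 'a1', 'z2', 'y3']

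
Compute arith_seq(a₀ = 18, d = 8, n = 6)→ [18, 26, 34, 42, 50, 58]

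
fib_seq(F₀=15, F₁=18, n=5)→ F_2 = F_1 + F_0 = 33
F_3 = F_2 + F_1 = 51
F_4 = F_3 + F_2 = 84
= [15, 18, 33, 51, 84]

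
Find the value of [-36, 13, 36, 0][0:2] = [-36, 13]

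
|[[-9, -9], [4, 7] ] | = (-9)*(7) - (-9)*(4)
= -27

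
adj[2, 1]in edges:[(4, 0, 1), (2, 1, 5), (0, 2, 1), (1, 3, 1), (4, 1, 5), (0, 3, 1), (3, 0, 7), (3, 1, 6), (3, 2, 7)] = 5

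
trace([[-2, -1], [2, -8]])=diagonal: (-2) + (-8)
= -10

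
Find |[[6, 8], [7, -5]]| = -86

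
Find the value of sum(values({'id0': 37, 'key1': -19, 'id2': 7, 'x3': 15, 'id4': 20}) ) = 37 + (-19) + 7 + 15 + 20
= 60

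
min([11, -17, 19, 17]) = -17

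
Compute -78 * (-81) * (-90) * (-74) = 42077880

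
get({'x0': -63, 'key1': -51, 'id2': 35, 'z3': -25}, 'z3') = -25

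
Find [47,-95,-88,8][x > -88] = [47, 8]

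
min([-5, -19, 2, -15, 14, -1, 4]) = -19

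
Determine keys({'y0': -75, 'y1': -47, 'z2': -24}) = ['y0', 'y1', 'z2']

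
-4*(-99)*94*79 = 2940696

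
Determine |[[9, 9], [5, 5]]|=0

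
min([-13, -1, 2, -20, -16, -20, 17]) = -20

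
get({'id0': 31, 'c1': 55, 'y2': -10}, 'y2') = -10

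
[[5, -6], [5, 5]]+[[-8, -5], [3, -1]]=[[-3, -11], [8, 4]]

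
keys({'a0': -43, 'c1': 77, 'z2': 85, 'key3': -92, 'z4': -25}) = ['a0', 'c1', 'z2', 'key3', 'z4']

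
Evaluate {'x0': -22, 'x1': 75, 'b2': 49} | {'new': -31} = {'x0': -22, 'x1': 75, 'b2': 49, 'new': -31}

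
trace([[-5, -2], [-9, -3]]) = diagonal: (-5) + (-3)
= -8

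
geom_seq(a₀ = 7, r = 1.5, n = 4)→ a_0 = 7*1.5^0 = 7.0
a_1 = 7*1.5^1 = 10.5
a_2 = 7*1.5^2 = 15.75
...
= [7.0, 10.5, 15.75, 23.625]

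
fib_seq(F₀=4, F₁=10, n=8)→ [4, 10, 14, 24, 38, 62, 100, 162]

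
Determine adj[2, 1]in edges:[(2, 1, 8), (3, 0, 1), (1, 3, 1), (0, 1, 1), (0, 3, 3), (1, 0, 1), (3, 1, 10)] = 8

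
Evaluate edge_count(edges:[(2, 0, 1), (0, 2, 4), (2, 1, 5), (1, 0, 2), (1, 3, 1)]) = 5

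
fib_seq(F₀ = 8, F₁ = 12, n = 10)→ [8, 12, 20, 32, 52, 84, 136, 220, 356, 576]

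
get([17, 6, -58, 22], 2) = -58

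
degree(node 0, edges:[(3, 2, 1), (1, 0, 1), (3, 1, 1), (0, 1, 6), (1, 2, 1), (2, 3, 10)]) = incident: (1,0), (0,1)
= 2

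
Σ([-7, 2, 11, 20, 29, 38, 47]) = 140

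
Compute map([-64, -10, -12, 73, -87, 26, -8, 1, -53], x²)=[4096, 100, 144, 5329, 7569, 676, 64, 1, 2809]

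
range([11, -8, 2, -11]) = 22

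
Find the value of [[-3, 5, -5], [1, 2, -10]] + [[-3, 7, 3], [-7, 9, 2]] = [[-6, 12, -2], [-6, 11, -8]]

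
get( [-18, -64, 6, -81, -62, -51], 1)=-64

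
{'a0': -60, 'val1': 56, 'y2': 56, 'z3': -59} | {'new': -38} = {'a0': -60, 'val1': 56, 'y2': 56, 'z3': -59, 'new': -38}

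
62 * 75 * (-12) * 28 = -1562400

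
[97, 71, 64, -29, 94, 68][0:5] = [97, 71, 64, -29, 94]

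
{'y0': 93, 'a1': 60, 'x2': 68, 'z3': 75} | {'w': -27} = {'y0': 93, 'a1': 60, 'x2': 68, 'z3': 75, 'w': -27}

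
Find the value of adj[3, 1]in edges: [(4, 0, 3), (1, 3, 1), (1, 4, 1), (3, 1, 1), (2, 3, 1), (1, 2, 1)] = 1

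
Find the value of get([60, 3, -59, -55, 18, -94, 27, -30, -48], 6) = 27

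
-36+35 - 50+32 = -19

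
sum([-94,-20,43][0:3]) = slice → [-94, -20, 43]
(-94) + (-20) + 43
= -71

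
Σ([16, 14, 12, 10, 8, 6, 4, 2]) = 72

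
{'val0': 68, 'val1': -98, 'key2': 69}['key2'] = 69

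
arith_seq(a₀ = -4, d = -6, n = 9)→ [-4, -10, -16, -22, -28, -34, -40, -46, -52]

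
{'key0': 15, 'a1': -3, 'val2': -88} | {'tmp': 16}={'key0': 15, 'a1': -3, 'val2': -88, 'tmp': 16}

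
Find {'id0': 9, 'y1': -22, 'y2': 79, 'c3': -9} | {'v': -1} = {'id0': 9, 'y1': -22, 'y2': 79, 'c3': -9, 'v': -1}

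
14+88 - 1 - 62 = 39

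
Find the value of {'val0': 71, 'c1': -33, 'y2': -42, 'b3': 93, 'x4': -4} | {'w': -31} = {'val0': 71, 'c1': -33, 'y2': -42, 'b3': 93, 'x4': -4, 'w': -31}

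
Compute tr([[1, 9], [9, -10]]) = -9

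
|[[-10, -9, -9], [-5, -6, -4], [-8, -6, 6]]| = 204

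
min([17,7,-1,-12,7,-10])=-12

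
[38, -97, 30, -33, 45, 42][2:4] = [30, -33]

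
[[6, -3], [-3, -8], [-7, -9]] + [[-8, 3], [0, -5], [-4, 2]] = [[-2, 0], [-3, -13], [-11, -7]]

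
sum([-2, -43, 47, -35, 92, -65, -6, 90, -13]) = (-2) + (-43) + 47 + (-35) + 92 + (-65) + (-6) + 90 + (-13)
= 65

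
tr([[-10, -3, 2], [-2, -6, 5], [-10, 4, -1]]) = diagonal: (-10) + (-6) + (-1)
= -17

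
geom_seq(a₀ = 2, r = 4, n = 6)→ a_0 = 2*4^0 = 2
a_1 = 2*4^1 = 8
a_2 = 2*4^2 = 32
...
= [2, 8, 32, 128, 512, 2048]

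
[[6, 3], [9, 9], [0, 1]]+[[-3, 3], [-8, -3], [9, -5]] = [[3, 6], [1, 6], [9, -4]]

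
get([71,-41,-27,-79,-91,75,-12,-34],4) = -91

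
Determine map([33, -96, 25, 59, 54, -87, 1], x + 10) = 33+10=43, -96+10=-86, 25+10=35, 59+10=69, 54+10=64, -87+10=-77, 1+10=11
= [43, -86, 35, 69, 64, -77, 11]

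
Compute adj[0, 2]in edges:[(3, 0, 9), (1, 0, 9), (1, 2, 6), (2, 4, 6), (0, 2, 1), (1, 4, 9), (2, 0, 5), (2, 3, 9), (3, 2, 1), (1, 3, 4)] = 1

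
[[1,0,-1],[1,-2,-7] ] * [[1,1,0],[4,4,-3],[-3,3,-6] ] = C[0][0] = (1)*(1) + (0)*(4) + (-1)*(-3) = 4
C[0][1] = (1)*(1) + (0)*(4) + (-1)*(3) = -2
C[0][2] = (1)*(0) + (0)*(-3) + (-1)*(-6) = 6
C[1][0] = (1)*(1) + (-2)*(4) + (-7)*(-3) = 14
C[1][1] = (1)*(1) + (-2)*(4) + (-7)*(3) = -28
C[1][2] = (1)*(0) + (-2)*(-3) + (-7)*(-6) = 48
= [[4, -2, 6], [14, -28, 48]]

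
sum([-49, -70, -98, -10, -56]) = (-49) + (-70) + (-98) + (-10) + (-56)
= -283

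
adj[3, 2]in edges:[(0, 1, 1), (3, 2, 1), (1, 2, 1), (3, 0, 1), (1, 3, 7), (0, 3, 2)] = 1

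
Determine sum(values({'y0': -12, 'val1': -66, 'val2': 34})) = (-12) + (-66) + 34
= -44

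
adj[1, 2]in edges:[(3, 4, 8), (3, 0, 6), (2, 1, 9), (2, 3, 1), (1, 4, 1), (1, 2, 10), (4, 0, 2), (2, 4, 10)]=10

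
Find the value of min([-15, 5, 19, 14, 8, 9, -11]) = -15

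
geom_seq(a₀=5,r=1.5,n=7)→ a_0 = 5*1.5^0 = 5.0
a_1 = 5*1.5^1 = 7.5
a_2 = 5*1.5^2 = 11.25
...
= [5.0, 7.5, 11.25, 16.875, 25.3125, 37.96875, 56.953125]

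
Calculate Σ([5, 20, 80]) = 105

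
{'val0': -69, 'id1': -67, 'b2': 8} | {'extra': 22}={'val0': -69, 'id1': -67, 'b2': 8, 'extra': 22}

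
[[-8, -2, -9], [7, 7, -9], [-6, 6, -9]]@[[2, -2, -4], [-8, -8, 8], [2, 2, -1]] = [[-18, 14, 25], [-60, -88, 37], [-78, -54, 81]]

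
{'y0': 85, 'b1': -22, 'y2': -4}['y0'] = 85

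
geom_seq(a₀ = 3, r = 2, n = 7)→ [3, 6, 12, 24, 48, 96, 192]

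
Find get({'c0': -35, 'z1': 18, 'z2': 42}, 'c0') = -35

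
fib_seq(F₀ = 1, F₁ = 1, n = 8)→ F_2 = F_1 + F_0 = 2
F_3 = F_2 + F_1 = 3
F_4 = F_3 + F_2 = 5
...
= [1, 1, 2, 3, 5, 8, 13, 21]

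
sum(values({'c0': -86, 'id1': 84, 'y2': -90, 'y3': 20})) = (-86) + 84 + (-90) + 20
= -72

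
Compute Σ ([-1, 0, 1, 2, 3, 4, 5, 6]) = 20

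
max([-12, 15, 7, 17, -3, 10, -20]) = 17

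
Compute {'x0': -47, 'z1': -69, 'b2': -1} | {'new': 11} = {'x0': -47, 'z1': -69, 'b2': -1, 'new': 11}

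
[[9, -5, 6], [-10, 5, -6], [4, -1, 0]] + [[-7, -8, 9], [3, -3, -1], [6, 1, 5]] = [[2, -13, 15], [-7, 2, -7], [10, 0, 5]]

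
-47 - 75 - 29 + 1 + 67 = -83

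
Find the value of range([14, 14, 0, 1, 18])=18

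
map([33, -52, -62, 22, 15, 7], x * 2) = [66, -104, -124, 44, 30, 14]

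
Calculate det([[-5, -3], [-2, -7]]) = (-5)*(-7) - (-3)*(-2)
= 29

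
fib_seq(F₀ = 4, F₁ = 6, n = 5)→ [4, 6, 10, 16, 26]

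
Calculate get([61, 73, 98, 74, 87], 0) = 61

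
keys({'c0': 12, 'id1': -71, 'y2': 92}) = ['c0', 'id1', 'y2']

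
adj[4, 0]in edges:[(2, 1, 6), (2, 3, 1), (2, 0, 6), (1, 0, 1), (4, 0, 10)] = 10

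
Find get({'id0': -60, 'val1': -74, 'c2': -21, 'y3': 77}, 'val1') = -74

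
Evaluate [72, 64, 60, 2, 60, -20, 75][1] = 64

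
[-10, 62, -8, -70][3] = -70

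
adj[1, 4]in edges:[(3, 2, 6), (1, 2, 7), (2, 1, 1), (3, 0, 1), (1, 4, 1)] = 1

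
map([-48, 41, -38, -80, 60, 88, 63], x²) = [2304, 1681, 1444, 6400, 3600, 7744, 3969]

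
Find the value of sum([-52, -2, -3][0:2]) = -54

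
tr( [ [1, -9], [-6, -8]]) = -7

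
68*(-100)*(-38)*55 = 14212000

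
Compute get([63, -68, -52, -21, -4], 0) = 63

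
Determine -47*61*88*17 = -4289032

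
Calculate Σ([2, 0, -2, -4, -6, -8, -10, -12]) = -40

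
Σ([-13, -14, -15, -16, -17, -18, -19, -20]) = (-13) + (-14) + (-15) + (-16) + (-17) + (-18) + (-19) + (-20)
= -132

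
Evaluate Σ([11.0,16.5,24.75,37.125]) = 11.0 + 16.5 + 24.75 + 37.125
= 89.375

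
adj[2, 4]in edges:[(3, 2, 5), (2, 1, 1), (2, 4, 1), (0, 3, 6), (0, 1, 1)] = 1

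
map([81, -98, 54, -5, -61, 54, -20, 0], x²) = [6561, 9604, 2916, 25, 3721, 2916, 400, 0]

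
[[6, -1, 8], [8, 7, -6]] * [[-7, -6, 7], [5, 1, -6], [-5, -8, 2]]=[[-87, -101, 64], [9, 7, 2]]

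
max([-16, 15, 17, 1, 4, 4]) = 17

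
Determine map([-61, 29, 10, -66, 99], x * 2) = [-122, 58, 20, -132, 198]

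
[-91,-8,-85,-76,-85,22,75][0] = -91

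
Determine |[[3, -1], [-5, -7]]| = (3)*(-7) - (-1)*(-5)
= -26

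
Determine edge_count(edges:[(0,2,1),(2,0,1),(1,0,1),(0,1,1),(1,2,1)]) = 5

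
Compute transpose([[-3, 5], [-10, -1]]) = [[-3, -10], [5, -1]]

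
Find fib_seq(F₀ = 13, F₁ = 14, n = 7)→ [13, 14, 27, 41, 68, 109, 177]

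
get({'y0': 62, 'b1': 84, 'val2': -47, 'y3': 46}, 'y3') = 46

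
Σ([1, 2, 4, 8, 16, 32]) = 63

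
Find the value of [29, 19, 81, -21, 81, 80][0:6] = [29, 19, 81, -21, 81, 80]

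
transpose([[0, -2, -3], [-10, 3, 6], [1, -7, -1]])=[[0, -10, 1], [-2, 3, -7], [-3, 6, -1]]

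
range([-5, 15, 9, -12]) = 27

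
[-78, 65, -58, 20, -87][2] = -58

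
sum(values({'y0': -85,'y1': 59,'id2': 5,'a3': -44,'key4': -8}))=-73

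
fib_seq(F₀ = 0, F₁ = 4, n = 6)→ [0, 4, 4, 8, 12, 20]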